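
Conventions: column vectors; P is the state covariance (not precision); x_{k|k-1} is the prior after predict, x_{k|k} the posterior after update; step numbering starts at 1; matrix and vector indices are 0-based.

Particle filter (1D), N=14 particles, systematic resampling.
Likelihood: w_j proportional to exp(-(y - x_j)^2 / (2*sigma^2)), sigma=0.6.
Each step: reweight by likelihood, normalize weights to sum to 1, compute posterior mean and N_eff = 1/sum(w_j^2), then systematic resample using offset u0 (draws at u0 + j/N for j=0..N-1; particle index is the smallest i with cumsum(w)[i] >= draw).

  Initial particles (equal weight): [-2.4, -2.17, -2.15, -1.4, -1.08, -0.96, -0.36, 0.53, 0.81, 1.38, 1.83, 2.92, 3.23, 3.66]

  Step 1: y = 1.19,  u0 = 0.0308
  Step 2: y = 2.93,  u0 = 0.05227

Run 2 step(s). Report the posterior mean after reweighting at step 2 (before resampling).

step 1: w=[0.0000, 0.0000, 0.0000, 0.0000, 0.0003, 0.0006, 0.0121, 0.1858, 0.2785, 0.3237, 0.1927, 0.0053, 0.0011, 0.0001]  mean=1.1373  Neff=3.9352  idx=[7, 7, 7, 8, 8, 8, 8, 9, 9, 9, 9, 10, 10, 10]
step 2: w=[0.0005, 0.0005, 0.0005, 0.0027, 0.0027, 0.0027, 0.0027, 0.0501, 0.0501, 0.0501, 0.0501, 0.2624, 0.2624, 0.2624]  mean=1.7268  Neff=4.6154  idx=[7, 9, 10, 11, 11, 11, 12, 12, 12, 12, 13, 13, 13, 13]

post_mean = 1.7268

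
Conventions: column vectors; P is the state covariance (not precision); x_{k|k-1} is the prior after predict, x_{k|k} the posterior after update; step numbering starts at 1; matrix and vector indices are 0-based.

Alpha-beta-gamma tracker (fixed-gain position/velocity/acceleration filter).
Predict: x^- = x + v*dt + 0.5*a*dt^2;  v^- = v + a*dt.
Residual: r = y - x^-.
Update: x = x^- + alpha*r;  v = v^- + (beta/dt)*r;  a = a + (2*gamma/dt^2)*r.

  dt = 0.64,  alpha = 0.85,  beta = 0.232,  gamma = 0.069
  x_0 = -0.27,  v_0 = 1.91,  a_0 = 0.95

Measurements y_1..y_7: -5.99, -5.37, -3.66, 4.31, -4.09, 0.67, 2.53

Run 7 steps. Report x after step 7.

step 1: x_pred=1.1470  r=-7.1370  x^+=-4.9195  v^+=-0.0691  a^+=-1.4545
step 2: x_pred=-5.2616  r=-0.1084  x^+=-5.3537  v^+=-1.0393  a^+=-1.4911
step 3: x_pred=-6.3243  r=2.6643  x^+=-4.0596  v^+=-1.0278  a^+=-0.5934
step 4: x_pred=-4.8390  r=9.1490  x^+=2.9377  v^+=1.9089  a^+=2.4890
step 5: x_pred=4.6691  r=-8.7591  x^+=-2.7761  v^+=0.3267  a^+=-0.4621
step 6: x_pred=-2.6617  r=3.3317  x^+=0.1702  v^+=1.2387  a^+=0.6604
step 7: x_pred=1.0983  r=1.4317  x^+=2.3152  v^+=2.1804  a^+=1.1428

x_post = 2.3152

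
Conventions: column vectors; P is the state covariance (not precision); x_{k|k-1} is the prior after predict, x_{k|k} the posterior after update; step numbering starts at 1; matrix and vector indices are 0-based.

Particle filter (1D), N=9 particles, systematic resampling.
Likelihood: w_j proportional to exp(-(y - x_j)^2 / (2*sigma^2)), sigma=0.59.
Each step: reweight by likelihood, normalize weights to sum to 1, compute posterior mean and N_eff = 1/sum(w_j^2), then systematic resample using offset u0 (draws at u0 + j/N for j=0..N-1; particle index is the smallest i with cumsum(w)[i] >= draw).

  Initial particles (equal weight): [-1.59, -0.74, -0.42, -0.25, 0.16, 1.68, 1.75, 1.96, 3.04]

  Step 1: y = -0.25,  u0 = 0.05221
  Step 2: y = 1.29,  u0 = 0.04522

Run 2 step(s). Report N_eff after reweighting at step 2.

N_eff = 3.7666

step 1: w=[0.0214, 0.2002, 0.2712, 0.2827, 0.2220, 0.0013, 0.0009, 0.0003, 0.0000]  mean=-0.3269  Neff=4.1107  idx=[1, 1, 2, 2, 3, 3, 3, 4, 4]
step 2: w=[0.0059, 0.0059, 0.0330, 0.0330, 0.0730, 0.0730, 0.0730, 0.3516, 0.3516]  mean=0.0213  Neff=3.7666  idx=[3, 5, 6, 7, 7, 7, 8, 8, 8]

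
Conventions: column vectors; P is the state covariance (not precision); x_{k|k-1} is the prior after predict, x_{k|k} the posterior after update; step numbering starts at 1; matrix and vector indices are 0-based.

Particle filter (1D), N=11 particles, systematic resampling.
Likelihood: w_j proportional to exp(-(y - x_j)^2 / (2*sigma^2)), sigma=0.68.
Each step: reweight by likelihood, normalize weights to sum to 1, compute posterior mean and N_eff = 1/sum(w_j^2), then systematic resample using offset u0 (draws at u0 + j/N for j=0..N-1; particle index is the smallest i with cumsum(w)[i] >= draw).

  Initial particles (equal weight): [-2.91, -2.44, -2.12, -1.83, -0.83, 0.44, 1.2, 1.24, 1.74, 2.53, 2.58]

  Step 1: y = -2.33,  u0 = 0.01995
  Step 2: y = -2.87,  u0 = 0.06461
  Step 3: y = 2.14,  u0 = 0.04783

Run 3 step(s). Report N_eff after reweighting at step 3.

N_eff = 1.5150

step 1: w=[0.1993, 0.2831, 0.2735, 0.2189, 0.0252, 0.0001, 0.0000, 0.0000, 0.0000, 0.0000, 0.0000]  mean=-2.2719  Neff=4.1120  idx=[0, 0, 1, 1, 1, 1, 2, 2, 2, 3, 3]
step 2: w=[0.1326, 0.1326, 0.1088, 0.1088, 0.1088, 0.1088, 0.0723, 0.0723, 0.0723, 0.0413, 0.0413]  mean=-2.4449  Neff=9.8387  idx=[0, 1, 1, 2, 3, 4, 5, 6, 7, 8, 10]
step 3: w=[0.0000, 0.0000, 0.0000, 0.0029, 0.0029, 0.0029, 0.0029, 0.0610, 0.0610, 0.0610, 0.8055]  mean=-1.8901  Neff=1.5150  idx=[7, 9, 10, 10, 10, 10, 10, 10, 10, 10, 10]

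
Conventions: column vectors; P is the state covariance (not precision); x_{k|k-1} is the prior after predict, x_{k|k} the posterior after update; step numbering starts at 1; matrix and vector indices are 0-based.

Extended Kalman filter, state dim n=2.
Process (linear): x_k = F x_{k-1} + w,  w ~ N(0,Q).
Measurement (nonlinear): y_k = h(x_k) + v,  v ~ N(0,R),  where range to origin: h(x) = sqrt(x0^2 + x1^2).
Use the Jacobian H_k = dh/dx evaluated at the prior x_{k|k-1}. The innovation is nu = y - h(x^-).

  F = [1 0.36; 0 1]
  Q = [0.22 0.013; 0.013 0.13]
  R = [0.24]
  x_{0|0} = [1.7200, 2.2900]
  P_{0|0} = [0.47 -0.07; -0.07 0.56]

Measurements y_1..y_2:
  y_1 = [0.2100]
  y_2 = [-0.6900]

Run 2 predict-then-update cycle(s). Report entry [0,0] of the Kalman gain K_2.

K[0,0] = 0.5494

step 1: x^-=[2.5444, 2.2900]  P^-=[0.7122 0.1446; 0.1446 0.6900]  H_jac=[0.7433 0.6690]  S=[1.0861]  K=[0.5765; 0.5240]  nu=[-3.2132]  x^+=[0.6921, 0.6064]  P^+=[0.3513 -0.1835; -0.1835 0.3918]
step 2: x^-=[0.9104, 0.6064]  P^-=[0.4899 -0.0294; -0.0294 0.5218]  H_jac=[0.8323 0.5544]  S=[0.7126]  K=[0.5494; 0.3716]  nu=[-1.7838]  x^+=[-0.0696, -0.0565]  P^+=[0.2749 -0.1749; -0.1749 0.4234]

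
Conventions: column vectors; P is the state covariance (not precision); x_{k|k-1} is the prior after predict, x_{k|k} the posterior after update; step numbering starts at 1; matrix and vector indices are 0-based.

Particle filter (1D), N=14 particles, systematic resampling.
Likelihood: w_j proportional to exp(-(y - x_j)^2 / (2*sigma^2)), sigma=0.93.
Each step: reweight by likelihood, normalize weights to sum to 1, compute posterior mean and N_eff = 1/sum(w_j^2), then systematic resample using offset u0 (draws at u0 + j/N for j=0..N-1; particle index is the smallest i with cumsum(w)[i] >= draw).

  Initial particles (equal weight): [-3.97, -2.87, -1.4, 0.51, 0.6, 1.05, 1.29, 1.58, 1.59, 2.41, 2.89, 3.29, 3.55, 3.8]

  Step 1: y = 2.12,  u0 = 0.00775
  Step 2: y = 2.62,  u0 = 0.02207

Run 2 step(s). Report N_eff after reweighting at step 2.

step 1: w=[0.0000, 0.0000, 0.0001, 0.0373, 0.0439, 0.0862, 0.1122, 0.1411, 0.1420, 0.1591, 0.1186, 0.0757, 0.0512, 0.0327]  mean=2.0101  Neff=8.9143  idx=[3, 4, 5, 6, 7, 7, 8, 8, 9, 9, 10, 10, 11, 12]
step 2: w=[0.0093, 0.0116, 0.0294, 0.0440, 0.0655, 0.0655, 0.0663, 0.0663, 0.1193, 0.1193, 0.1174, 0.1174, 0.0944, 0.0742]  mean=2.3449  Neff=11.0073  idx=[2, 3, 5, 6, 7, 8, 8, 9, 9, 10, 11, 11, 12, 13]

N_eff = 11.0073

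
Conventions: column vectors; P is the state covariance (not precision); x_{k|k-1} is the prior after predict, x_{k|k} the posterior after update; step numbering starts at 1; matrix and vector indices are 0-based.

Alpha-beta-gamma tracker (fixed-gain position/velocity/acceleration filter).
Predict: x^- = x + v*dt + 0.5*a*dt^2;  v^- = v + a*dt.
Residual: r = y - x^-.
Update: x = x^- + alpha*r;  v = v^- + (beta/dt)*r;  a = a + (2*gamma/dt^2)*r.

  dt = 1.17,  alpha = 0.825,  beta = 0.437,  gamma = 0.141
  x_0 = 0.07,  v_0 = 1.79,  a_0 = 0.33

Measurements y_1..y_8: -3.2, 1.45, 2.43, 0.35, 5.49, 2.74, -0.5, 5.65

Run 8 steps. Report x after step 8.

x_post = 4.2807

step 1: x_pred=2.3902  r=-5.5902  x^+=-2.2217  v^+=0.0881  a^+=-0.8216
step 2: x_pred=-2.6809  r=4.1309  x^+=0.7271  v^+=0.6698  a^+=0.0294
step 3: x_pred=1.5309  r=0.8991  x^+=2.2727  v^+=1.0400  a^+=0.2146
step 4: x_pred=3.6364  r=-3.2864  x^+=0.9251  v^+=0.0636  a^+=-0.4624
step 5: x_pred=0.6831  r=4.8069  x^+=4.6488  v^+=1.3180  a^+=0.5279
step 6: x_pred=6.5522  r=-3.8122  x^+=3.4071  v^+=0.5118  a^+=-0.2575
step 7: x_pred=3.8297  r=-4.3297  x^+=0.2577  v^+=-1.4066  a^+=-1.1494
step 8: x_pred=-2.1748  r=7.8248  x^+=4.2807  v^+=0.1711  a^+=0.4625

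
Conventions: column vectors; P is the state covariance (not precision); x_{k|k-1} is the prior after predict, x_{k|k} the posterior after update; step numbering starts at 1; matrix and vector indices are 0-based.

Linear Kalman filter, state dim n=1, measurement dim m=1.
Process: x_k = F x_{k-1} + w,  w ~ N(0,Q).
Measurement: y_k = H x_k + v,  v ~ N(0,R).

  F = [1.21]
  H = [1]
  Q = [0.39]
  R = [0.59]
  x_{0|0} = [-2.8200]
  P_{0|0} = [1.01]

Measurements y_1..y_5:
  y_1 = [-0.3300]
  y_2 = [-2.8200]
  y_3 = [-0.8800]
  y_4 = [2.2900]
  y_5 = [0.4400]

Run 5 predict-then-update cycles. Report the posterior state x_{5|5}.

x_post = [0.5713]

step 1: x^-=[-3.4122]  P^-=[1.8687]  S=[2.4587]  K=[0.7600]  nu=[3.0822]  x^+=[-1.0696]  P^+=[0.4484]
step 2: x^-=[-1.2942]  P^-=[1.0465]  S=[1.6365]  K=[0.6395]  nu=[-1.5258]  x^+=[-2.2699]  P^+=[0.3773]
step 3: x^-=[-2.7466]  P^-=[0.9424]  S=[1.5324]  K=[0.6150]  nu=[1.8666]  x^+=[-1.5987]  P^+=[0.3628]
step 4: x^-=[-1.9344]  P^-=[0.9212]  S=[1.5112]  K=[0.6096]  nu=[4.2244]  x^+=[0.6408]  P^+=[0.3597]
step 5: x^-=[0.7753]  P^-=[0.9166]  S=[1.5066]  K=[0.6084]  nu=[-0.3353]  x^+=[0.5713]  P^+=[0.3589]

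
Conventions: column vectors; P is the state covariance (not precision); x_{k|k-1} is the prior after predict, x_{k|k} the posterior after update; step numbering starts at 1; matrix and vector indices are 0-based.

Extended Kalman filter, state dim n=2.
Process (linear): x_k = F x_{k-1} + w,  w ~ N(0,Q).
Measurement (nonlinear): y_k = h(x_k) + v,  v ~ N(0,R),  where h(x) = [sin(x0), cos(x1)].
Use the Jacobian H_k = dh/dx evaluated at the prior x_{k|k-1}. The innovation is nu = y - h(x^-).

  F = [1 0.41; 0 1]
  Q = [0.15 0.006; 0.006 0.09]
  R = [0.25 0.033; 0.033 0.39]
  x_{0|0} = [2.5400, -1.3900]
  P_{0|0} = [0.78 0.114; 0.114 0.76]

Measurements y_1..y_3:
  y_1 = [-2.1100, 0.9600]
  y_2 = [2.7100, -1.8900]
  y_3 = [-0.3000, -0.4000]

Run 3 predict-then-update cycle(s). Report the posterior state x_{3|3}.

x_post = [6.2409, -1.2008]

step 1: x^-=[1.9701, -1.3900]  P^-=[1.1512 0.4316; 0.4316 0.8500]  H_jac=[-0.3888 0.0000; 0.0000 0.9837]  S=[0.4240 -0.1321; -0.1321 1.2125]  K=[-0.9798 0.2434; -0.1873 0.6692]  nu=[-3.0313, 0.7802]  x^+=[5.1300, -0.3001]  P^+=[0.6094 0.0636; 0.0636 0.2590]
step 2: x^-=[5.0070, -0.3001]  P^-=[0.8551 0.1758; 0.1758 0.3490]  H_jac=[0.2903 0.0000; 0.0000 0.2956]  S=[0.3221 0.0481; 0.0481 0.4205]  K=[0.7654 0.0361; 0.1240 0.2312]  nu=[3.6669, -2.8453]  x^+=[7.7111, -0.5032]  P^+=[0.6632 0.1330; 0.1330 0.3188]
step 3: x^-=[7.5048, -0.5032]  P^-=[0.9759 0.2698; 0.2698 0.4088]  H_jac=[0.3421 0.0000; 0.0000 0.4822]  S=[0.3642 0.0775; 0.0775 0.4851]  K=[0.8899 0.1260; 0.1728 0.3788]  nu=[-1.2396, -1.2760]  x^+=[6.2409, -1.2008]  P^+=[0.6624 0.1628; 0.1628 0.3182]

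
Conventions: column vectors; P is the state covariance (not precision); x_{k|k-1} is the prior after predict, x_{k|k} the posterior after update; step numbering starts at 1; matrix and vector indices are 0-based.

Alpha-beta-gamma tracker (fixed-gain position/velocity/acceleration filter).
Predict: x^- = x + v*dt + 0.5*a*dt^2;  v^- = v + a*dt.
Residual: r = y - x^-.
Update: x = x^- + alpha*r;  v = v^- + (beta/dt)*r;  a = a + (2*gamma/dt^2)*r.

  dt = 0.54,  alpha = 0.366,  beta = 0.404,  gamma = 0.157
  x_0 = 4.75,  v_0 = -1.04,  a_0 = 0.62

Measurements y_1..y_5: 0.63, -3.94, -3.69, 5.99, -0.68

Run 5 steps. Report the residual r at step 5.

step 1: x_pred=4.2788  r=-3.6488  x^+=2.9433  v^+=-3.4350  a^+=-3.3091
step 2: x_pred=0.6060  r=-4.5460  x^+=-1.0579  v^+=-8.6230  a^+=-8.2042
step 3: x_pred=-6.9105  r=3.2205  x^+=-5.7318  v^+=-10.6439  a^+=-4.7364
step 4: x_pred=-12.1700  r=18.1600  x^+=-5.5235  v^+=0.3848  a^+=14.8187
step 5: x_pred=-3.1551  r=2.4751  x^+=-2.2492  v^+=10.2387  a^+=17.4839

resid = 2.4751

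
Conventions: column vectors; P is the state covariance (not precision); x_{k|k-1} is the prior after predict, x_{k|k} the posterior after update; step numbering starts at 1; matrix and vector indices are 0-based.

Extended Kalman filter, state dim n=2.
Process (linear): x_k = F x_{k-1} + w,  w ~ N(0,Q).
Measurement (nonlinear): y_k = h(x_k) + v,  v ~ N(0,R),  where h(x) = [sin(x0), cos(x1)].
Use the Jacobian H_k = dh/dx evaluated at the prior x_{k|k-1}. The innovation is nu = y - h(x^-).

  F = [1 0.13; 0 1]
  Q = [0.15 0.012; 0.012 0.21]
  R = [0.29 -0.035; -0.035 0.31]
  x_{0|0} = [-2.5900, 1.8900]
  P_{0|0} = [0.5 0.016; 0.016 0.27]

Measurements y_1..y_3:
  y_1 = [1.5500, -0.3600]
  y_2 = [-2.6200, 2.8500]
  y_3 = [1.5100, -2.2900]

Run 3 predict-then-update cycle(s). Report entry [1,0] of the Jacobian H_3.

step 1: x^-=[-2.3443, 1.8900]  P^-=[0.6587 0.0631; 0.0631 0.4800]  H_jac=[-0.6986 0.0000; 0.0000 -0.9495]  S=[0.6115 0.0069; 0.0069 0.7427]  K=[-0.7517 -0.0737; -0.0652 -0.6130]  nu=[2.2655, -0.0462]  x^+=[-4.0439, 1.7706]  P^+=[0.3083 -0.0036; -0.0036 0.1977]
step 2: x^-=[-3.8138, 1.7706]  P^-=[0.4607 0.0341; 0.0341 0.4077]  H_jac=[-0.7825 0.0000; 0.0000 -0.9801]  S=[0.5721 -0.0089; -0.0089 0.7017]  K=[-0.6310 -0.0556; -0.0554 -0.5702]  nu=[-3.2427, 3.0484]  x^+=[-1.9369, 0.2120]  P^+=[0.2314 -0.0050; -0.0050 0.1784]
step 3: x^-=[-1.9093, 0.2120]  P^-=[0.3831 0.0302; 0.0302 0.3884]  H_jac=[-0.3321 0.0000; 0.0000 -0.2104]  S=[0.3323 -0.0329; -0.0329 0.3272]  K=[-0.3887 -0.0585; -0.0555 -0.2554]  nu=[2.4532, -3.2676]  x^+=[-2.6718, 0.9103]  P^+=[0.3333 0.0215; 0.0215 0.3670]

H_jac[1,0] = 0.0000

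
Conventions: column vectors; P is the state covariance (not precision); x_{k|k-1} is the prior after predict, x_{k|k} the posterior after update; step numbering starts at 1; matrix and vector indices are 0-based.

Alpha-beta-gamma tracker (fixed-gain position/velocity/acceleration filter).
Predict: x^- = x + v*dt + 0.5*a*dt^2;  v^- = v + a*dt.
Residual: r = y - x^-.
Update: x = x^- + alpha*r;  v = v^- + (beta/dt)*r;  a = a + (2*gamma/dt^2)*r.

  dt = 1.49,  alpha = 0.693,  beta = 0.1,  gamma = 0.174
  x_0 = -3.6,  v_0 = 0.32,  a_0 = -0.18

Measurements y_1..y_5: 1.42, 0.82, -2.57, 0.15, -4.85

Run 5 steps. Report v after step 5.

v_post = -0.3222

step 1: x_pred=-3.3230  r=4.7430  x^+=-0.0361  v^+=0.3701  a^+=0.5635
step 2: x_pred=1.1409  r=-0.3209  x^+=0.9185  v^+=1.1882  a^+=0.5132
step 3: x_pred=3.2585  r=-5.8285  x^+=-0.7807  v^+=1.5616  a^+=-0.4004
step 4: x_pred=1.1016  r=-0.9516  x^+=0.4421  v^+=0.9011  a^+=-0.5496
step 5: x_pred=1.1747  r=-6.0247  x^+=-3.0004  v^+=-0.3222  a^+=-1.4940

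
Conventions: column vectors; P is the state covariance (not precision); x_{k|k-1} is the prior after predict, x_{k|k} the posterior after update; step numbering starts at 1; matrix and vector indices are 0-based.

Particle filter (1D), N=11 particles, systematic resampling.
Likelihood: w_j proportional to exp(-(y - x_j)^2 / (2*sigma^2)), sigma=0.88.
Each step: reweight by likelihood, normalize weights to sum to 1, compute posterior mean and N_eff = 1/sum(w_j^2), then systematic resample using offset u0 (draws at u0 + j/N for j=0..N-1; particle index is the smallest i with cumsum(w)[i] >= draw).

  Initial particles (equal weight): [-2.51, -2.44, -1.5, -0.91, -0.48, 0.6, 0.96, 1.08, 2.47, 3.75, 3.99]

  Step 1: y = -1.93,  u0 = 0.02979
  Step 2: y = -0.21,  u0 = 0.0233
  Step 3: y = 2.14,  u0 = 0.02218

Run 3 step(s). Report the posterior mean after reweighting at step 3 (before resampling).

step 1: w=[0.2417, 0.2539, 0.2666, 0.1534, 0.0773, 0.0048, 0.0014, 0.0009, 0.0000, 0.0000, 0.0000]  mean=-1.7978  Neff=4.4740  idx=[0, 0, 0, 1, 1, 1, 2, 2, 2, 3, 4]
step 2: w=[0.0112, 0.0112, 0.0112, 0.0138, 0.0138, 0.0138, 0.1167, 0.1167, 0.1167, 0.2490, 0.3260]  mean=-1.0935  Neff=4.7610  idx=[2, 6, 7, 7, 8, 9, 9, 9, 10, 10, 10]
step 3: w=[0.0000, 0.0044, 0.0044, 0.0044, 0.0044, 0.0562, 0.0562, 0.0562, 0.2713, 0.2713, 0.2713]  mean=-0.5705  Neff=4.3420  idx=[5, 6, 8, 8, 8, 9, 9, 9, 10, 10, 10]

post_mean = -0.5705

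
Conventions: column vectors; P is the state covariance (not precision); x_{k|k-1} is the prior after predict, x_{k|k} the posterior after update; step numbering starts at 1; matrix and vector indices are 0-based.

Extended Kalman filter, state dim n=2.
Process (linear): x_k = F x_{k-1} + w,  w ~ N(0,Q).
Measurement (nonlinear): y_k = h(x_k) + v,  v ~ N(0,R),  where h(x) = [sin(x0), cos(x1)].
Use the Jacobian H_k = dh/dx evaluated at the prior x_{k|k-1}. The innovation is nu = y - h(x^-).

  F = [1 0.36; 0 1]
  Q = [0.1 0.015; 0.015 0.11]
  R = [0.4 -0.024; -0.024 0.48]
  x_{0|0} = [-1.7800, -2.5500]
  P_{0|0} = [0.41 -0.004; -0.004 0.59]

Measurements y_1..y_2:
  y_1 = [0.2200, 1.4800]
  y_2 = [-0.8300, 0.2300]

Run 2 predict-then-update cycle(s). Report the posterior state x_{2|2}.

x_post = [-2.8614, -1.2290]

step 1: x^-=[-2.6980, -2.5500]  P^-=[0.5836 0.2234; 0.2234 0.7000]  H_jac=[-0.9032 0.0000; 0.0000 0.5577]  S=[0.8761 -0.1365; -0.1365 0.6977]  K=[-0.5919 0.0627; -0.1476 0.5306]  nu=[0.6492, 2.3101]  x^+=[-2.9373, -1.4201]  P^+=[0.2638 0.0795; 0.0795 0.4631]
step 2: x^-=[-3.4485, -1.4201]  P^-=[0.4810 0.2612; 0.2612 0.5731]  H_jac=[-0.9533 0.0000; 0.0000 0.9887]  S=[0.8371 -0.2702; -0.2702 1.0401]  K=[-0.5104 0.1157; -0.1328 0.5102]  nu=[-1.1321, 0.0798]  x^+=[-2.8614, -1.2290]  P^+=[0.2171 0.0686; 0.0686 0.2509]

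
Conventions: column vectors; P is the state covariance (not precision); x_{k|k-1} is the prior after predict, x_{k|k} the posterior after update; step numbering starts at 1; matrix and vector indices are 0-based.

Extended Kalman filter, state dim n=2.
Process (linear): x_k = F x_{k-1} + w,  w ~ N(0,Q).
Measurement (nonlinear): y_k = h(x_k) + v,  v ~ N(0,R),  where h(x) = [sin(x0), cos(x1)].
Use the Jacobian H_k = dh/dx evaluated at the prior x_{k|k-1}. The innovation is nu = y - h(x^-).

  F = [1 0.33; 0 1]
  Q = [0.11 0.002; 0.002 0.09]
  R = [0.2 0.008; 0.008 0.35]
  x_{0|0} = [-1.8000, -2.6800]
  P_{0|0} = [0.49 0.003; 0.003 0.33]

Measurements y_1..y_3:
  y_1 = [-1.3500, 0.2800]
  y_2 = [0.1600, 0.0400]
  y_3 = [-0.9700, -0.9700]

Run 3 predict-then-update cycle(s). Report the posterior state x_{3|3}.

step 1: x^-=[-2.6844, -2.6800]  P^-=[0.6379 0.1139; 0.1139 0.4200]  H_jac=[-0.8973 0.0000; 0.0000 0.4454]  S=[0.7136 -0.0375; -0.0375 0.4333]  K=[-0.7996 0.0478; -0.1211 0.4212]  nu=[-0.9086, 1.1753]  x^+=[-1.9017, -2.0749]  P^+=[0.1778 0.0232; 0.0232 0.3288]
step 2: x^-=[-2.5864, -2.0749]  P^-=[0.3389 0.1337; 0.1337 0.4188]  H_jac=[-0.8498 0.0000; 0.0000 0.8756]  S=[0.4448 -0.0915; -0.0915 0.6711]  K=[-0.6294 0.0887; -0.1472 0.5264]  nu=[0.6871, 0.5230]  x^+=[-2.9725, -1.9008]  P^+=[0.1473 0.0297; 0.0297 0.2091]
step 3: x^-=[-3.5997, -1.9008]  P^-=[0.2996 0.1007; 0.1007 0.2991]  H_jac=[-0.8969 0.0000; 0.0000 0.9461]  S=[0.4410 -0.0774; -0.0774 0.6177]  K=[-0.5954 0.0796; -0.1271 0.4421]  nu=[-1.4123, -0.6460]  x^+=[-2.8103, -2.0068]  P^+=[0.1321 0.0244; 0.0244 0.1625]

x_post = [-2.8103, -2.0068]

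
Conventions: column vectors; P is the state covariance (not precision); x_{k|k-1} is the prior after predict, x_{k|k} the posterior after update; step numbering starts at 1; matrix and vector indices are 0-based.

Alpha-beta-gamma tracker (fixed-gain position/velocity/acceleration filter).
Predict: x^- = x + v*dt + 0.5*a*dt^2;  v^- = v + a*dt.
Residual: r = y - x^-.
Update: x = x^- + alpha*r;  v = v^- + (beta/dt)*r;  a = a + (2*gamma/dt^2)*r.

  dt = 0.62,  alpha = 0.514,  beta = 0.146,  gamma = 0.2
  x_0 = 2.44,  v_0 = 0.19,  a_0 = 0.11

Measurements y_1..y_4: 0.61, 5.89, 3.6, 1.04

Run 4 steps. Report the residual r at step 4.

resid = -4.2192

step 1: x_pred=2.5789  r=-1.9689  x^+=1.5669  v^+=-0.2055  a^+=-1.9388
step 2: x_pred=1.0669  r=4.8231  x^+=3.5460  v^+=-0.2718  a^+=3.0800
step 3: x_pred=3.9694  r=-0.3694  x^+=3.7795  v^+=1.5508  a^+=2.6956
step 4: x_pred=5.2592  r=-4.2192  x^+=3.0905  v^+=2.2286  a^+=-1.6948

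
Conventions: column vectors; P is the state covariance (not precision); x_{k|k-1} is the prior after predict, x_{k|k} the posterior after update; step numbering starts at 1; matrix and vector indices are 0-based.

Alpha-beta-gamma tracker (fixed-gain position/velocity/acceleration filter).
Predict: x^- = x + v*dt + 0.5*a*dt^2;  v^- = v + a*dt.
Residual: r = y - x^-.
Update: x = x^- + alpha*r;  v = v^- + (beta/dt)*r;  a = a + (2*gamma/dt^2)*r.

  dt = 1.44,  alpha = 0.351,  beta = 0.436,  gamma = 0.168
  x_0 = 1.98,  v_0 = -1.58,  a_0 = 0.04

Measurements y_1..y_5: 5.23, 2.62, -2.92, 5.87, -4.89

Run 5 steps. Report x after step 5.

x_post = 1.0464

step 1: x_pred=-0.2537  r=5.4837  x^+=1.6711  v^+=0.1380  a^+=0.9286
step 2: x_pred=2.8324  r=-0.2124  x^+=2.7579  v^+=1.4108  a^+=0.8941
step 3: x_pred=5.7164  r=-8.6364  x^+=2.6850  v^+=0.0834  a^+=-0.5053
step 4: x_pred=2.2813  r=3.5887  x^+=3.5409  v^+=0.4424  a^+=0.0762
step 5: x_pred=4.2570  r=-9.1470  x^+=1.0464  v^+=-2.2173  a^+=-1.4059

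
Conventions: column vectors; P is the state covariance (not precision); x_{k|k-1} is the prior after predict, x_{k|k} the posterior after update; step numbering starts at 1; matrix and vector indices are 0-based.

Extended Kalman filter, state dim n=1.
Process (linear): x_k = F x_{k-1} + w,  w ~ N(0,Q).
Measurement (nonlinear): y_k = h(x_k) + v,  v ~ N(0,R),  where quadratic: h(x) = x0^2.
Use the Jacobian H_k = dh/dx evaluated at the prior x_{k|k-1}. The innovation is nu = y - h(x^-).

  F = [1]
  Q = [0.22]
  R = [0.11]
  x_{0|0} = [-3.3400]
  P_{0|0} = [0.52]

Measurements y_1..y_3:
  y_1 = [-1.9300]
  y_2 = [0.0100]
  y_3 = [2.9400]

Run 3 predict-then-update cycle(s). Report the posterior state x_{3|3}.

x_post = [-2.0712]

step 1: x^-=[-3.3400]  P^-=[0.7400]  H_jac=[-6.6800]  S=[33.1306]  K=[-0.1492]  nu=[-13.0856]  x^+=[-1.3876]  P^+=[0.0025]
step 2: x^-=[-1.3876]  P^-=[0.2225]  H_jac=[-2.7752]  S=[1.8233]  K=[-0.3386]  nu=[-1.9154]  x^+=[-0.7390]  P^+=[0.0134]
step 3: x^-=[-0.7390]  P^-=[0.2334]  H_jac=[-1.4781]  S=[0.6200]  K=[-0.5565]  nu=[2.3938]  x^+=[-2.0712]  P^+=[0.0414]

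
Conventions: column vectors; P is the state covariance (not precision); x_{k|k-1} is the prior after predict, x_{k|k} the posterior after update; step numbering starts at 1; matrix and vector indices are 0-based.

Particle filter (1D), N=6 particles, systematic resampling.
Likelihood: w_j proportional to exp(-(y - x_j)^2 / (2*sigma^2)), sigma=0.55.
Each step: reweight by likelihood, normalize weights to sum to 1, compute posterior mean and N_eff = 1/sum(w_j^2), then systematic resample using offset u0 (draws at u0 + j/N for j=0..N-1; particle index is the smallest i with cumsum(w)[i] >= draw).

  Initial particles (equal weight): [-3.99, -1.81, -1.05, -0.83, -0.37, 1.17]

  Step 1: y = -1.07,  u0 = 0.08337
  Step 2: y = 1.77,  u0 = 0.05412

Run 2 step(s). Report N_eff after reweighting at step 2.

N_eff = 1.1262

step 1: w=[0.0000, 0.1467, 0.3623, 0.3296, 0.1613, 0.0001]  mean=-0.9791  Neff=3.4787  idx=[1, 2, 2, 3, 3, 4]
step 2: w=[0.0000, 0.0036, 0.0036, 0.0256, 0.0256, 0.9416]  mean=-0.3984  Neff=1.1262  idx=[4, 5, 5, 5, 5, 5]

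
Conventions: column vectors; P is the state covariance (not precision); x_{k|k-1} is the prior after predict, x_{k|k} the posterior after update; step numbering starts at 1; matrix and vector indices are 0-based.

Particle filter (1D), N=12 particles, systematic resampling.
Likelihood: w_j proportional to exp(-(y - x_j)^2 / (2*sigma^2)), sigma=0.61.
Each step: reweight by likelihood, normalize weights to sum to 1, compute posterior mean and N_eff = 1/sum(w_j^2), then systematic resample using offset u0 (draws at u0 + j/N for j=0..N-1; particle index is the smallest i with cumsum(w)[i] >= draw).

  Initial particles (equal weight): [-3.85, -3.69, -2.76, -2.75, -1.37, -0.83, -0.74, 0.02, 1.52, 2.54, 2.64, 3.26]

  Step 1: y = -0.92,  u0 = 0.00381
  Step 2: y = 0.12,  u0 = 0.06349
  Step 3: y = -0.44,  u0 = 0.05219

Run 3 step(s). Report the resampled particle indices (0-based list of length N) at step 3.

resampled_idx = [0, 1, 2, 3, 4, 5, 6, 7, 8, 9, 10, 11]

step 1: w=[0.0000, 0.0000, 0.0035, 0.0037, 0.2510, 0.3259, 0.3154, 0.1005, 0.0001, 0.0000, 0.0000, 0.0000]  mean=-0.8652  Neff=3.5871  idx=[3, 4, 4, 4, 5, 5, 5, 6, 6, 6, 6, 7]
step 2: w=[0.0000, 0.0144, 0.0144, 0.0144, 0.0847, 0.0847, 0.0847, 0.1054, 0.1054, 0.1054, 0.1054, 0.2810]  mean=-0.5766  Neff=6.8706  idx=[4, 5, 6, 7, 7, 8, 9, 10, 11, 11, 11, 11]
step 3: w=[0.0825, 0.0825, 0.0825, 0.0896, 0.0896, 0.0896, 0.0896, 0.0896, 0.0761, 0.0761, 0.0761, 0.0761]  mean=-0.5309  Neff=11.9414  idx=[0, 1, 2, 3, 4, 5, 6, 7, 8, 9, 10, 11]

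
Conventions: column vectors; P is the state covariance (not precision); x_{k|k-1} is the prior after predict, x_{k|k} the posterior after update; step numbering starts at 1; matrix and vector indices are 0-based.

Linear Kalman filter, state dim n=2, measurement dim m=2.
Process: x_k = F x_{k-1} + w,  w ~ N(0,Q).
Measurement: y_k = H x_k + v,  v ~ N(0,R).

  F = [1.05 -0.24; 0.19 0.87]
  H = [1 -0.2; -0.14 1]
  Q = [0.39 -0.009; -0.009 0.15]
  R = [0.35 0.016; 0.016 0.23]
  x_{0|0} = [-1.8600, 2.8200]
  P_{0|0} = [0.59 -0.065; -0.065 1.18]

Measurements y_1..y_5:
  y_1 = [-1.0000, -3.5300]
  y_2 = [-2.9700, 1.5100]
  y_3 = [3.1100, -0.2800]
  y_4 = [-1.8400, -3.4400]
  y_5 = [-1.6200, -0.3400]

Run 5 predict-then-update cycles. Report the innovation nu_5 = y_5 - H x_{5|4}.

innov = [-1.5832, 1.4899]

step 1: x^-=[-2.6298, 2.1000]  P^-=[1.1412 -0.1941; -0.1941 1.0430]  S=[1.6106 -0.5519; -0.5519 1.3497]  K=[0.7476 0.0435; 0.0252 0.8032]  nu=[2.0498, -5.9982]  x^+=[-1.3584, -2.6660]  P^+=[0.2744 0.0604; 0.0604 0.1936]
step 2: x^-=[-0.7864, -2.5775]  P^-=[0.6733 0.0577; 0.0577 0.3264]  S=[1.0132 -0.0842; -0.0842 0.5534]  K=[0.6559 0.0338; 0.0409 0.5814]  nu=[-2.6991, 3.9774]  x^+=[-2.4224, -0.3754]  P^+=[0.2405 0.0519; 0.0519 0.1416]
step 3: x^-=[-2.4534, -0.7868]  P^-=[0.6371 0.0545; 0.0545 0.2831]  S=[0.9767 -0.0738; -0.0738 0.5103]  K=[0.6431 0.0250; 0.0390 0.5454]  nu=[5.4060, 0.1634]  x^+=[1.0272, -0.4867]  P^+=[0.2353 0.0490; 0.0490 0.1329]
step 4: x^-=[1.1954, -0.2283]  P^-=[0.6324 0.0527; 0.0527 0.2753]  S=[0.9723 -0.0734; -0.0734 0.5029]  K=[0.6412 0.0223; 0.0382 0.5383]  nu=[-3.0811, -3.0443]  x^+=[-0.8483, -1.9848]  P^+=[0.2344 0.0482; 0.0482 0.1312]
step 5: x^-=[-0.4144, -1.8879]  P^-=[0.6317 0.0522; 0.0522 0.2737]  S=[0.9718 -0.0735; -0.0735 0.5014]  K=[0.6410 0.0217; 0.0380 0.5368]  nu=[-1.5832, 1.4899]  x^+=[-1.3968, -1.1483]  P^+=[0.2343 0.0481; 0.0481 0.1308]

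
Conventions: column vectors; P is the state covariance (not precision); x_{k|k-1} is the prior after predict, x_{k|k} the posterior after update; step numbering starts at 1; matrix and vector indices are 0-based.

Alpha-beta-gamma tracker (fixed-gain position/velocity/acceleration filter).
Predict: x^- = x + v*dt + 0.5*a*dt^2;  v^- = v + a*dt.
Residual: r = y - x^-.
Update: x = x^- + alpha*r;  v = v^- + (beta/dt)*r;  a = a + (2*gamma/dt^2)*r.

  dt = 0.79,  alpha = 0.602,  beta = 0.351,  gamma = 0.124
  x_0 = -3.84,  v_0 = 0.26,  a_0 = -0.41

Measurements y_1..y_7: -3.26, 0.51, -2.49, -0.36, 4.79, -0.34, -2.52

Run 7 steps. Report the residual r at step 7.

step 1: x_pred=-3.7625  r=0.5025  x^+=-3.4600  v^+=0.1594  a^+=-0.2103
step 2: x_pred=-3.3997  r=3.9097  x^+=-1.0461  v^+=1.7303  a^+=1.3433
step 3: x_pred=0.7401  r=-3.2301  x^+=-1.2044  v^+=1.3564  a^+=0.0598
step 4: x_pred=-0.1142  r=-0.2458  x^+=-0.2622  v^+=1.2944  a^+=-0.0379
step 5: x_pred=0.7486  r=4.0414  x^+=3.1815  v^+=3.0601  a^+=1.5680
step 6: x_pred=6.0883  r=-6.4283  x^+=2.2185  v^+=1.4427  a^+=-0.9864
step 7: x_pred=3.0504  r=-5.5704  x^+=-0.3030  v^+=-1.8115  a^+=-3.1999

resid = -5.5704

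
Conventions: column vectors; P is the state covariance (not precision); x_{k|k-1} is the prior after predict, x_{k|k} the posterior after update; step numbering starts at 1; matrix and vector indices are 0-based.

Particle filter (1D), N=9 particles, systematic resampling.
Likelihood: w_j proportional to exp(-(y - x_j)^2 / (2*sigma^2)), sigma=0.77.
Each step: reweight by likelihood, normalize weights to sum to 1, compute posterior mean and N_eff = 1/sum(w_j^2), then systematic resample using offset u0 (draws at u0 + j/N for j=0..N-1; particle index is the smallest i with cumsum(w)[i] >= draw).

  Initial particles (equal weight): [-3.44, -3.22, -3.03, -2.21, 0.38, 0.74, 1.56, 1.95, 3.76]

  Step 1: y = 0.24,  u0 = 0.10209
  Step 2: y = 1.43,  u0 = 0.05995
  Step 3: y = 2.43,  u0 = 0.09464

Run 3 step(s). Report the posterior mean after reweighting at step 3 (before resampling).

post_mean = 1.5589

step 1: w=[0.0000, 0.0000, 0.0001, 0.0030, 0.4651, 0.3829, 0.1088, 0.0402, 0.0000]  mean=0.7013  Neff=2.6570  idx=[4, 4, 4, 4, 5, 5, 5, 6, 7]
step 2: w=[0.0735, 0.0735, 0.0735, 0.0735, 0.1247, 0.1247, 0.1247, 0.1836, 0.1483]  mean=0.9642  Neff=8.0671  idx=[0, 2, 3, 4, 5, 6, 7, 7, 8]
step 3: w=[0.0129, 0.0129, 0.0129, 0.0402, 0.0402, 0.0402, 0.2362, 0.2362, 0.3682]  mean=1.5589  Neff=3.9605  idx=[4, 6, 6, 7, 7, 8, 8, 8, 8]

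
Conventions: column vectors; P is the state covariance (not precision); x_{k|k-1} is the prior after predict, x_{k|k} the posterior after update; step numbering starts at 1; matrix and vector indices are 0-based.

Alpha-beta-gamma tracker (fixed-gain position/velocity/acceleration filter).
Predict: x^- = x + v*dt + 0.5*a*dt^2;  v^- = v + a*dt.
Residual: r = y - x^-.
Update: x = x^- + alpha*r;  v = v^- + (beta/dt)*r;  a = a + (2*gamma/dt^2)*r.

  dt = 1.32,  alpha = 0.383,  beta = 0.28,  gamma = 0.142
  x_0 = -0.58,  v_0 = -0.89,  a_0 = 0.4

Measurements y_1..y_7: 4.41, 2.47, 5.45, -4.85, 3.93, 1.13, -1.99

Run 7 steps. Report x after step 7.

x_post = -4.8310

step 1: x_pred=-1.4063  r=5.8163  x^+=0.8213  v^+=0.8718  a^+=1.3480
step 2: x_pred=3.1465  r=-0.6765  x^+=2.8874  v^+=2.5077  a^+=1.2378
step 3: x_pred=7.2758  r=-1.8258  x^+=6.5765  v^+=3.7542  a^+=0.9402
step 4: x_pred=12.3512  r=-17.2012  x^+=5.7631  v^+=1.3465  a^+=-1.8635
step 5: x_pred=5.9170  r=-1.9870  x^+=5.1560  v^+=-1.5348  a^+=-2.1874
step 6: x_pred=1.2244  r=-0.0944  x^+=1.1882  v^+=-4.4422  a^+=-2.2028
step 7: x_pred=-6.5945  r=4.6045  x^+=-4.8310  v^+=-6.3731  a^+=-1.4523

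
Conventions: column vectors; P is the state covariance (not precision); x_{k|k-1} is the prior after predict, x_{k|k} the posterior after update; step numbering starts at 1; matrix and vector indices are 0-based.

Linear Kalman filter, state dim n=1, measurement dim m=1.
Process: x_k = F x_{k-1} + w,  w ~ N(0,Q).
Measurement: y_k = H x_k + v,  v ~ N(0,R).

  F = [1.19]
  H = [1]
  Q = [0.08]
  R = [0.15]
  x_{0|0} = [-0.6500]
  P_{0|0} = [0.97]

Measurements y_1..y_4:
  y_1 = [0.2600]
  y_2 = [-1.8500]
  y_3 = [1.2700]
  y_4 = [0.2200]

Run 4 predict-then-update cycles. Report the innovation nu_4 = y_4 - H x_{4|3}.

innov = [-0.0229]

step 1: x^-=[-0.7735]  P^-=[1.4536]  S=[1.6036]  K=[0.9065]  nu=[1.0335]  x^+=[0.1633]  P^+=[0.1360]
step 2: x^-=[0.1944]  P^-=[0.2725]  S=[0.4225]  K=[0.6450]  nu=[-2.0444]  x^+=[-1.1243]  P^+=[0.0968]
step 3: x^-=[-1.3379]  P^-=[0.2170]  S=[0.3670]  K=[0.5913]  nu=[2.6079]  x^+=[0.2041]  P^+=[0.0887]
step 4: x^-=[0.2429]  P^-=[0.2056]  S=[0.3556]  K=[0.5782]  nu=[-0.0229]  x^+=[0.2297]  P^+=[0.0867]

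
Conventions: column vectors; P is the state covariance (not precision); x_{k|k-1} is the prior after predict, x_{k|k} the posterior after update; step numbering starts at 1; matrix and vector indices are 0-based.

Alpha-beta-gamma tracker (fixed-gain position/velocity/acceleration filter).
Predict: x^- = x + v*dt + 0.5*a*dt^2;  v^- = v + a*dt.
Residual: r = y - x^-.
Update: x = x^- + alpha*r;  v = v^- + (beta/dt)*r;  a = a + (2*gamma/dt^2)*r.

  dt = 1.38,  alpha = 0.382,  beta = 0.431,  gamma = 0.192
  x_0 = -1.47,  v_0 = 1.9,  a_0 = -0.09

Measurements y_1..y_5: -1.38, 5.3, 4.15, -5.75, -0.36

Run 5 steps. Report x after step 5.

x_post = -2.1118

step 1: x_pred=1.0663  r=-2.4463  x^+=0.1318  v^+=1.0118  a^+=-0.5833
step 2: x_pred=0.9727  r=4.3273  x^+=2.6257  v^+=1.5584  a^+=0.2893
step 3: x_pred=5.0517  r=-0.9017  x^+=4.7073  v^+=1.6760  a^+=0.1075
step 4: x_pred=7.1224  r=-12.8724  x^+=2.2052  v^+=-2.1960  a^+=-2.4881
step 5: x_pred=-3.1946  r=2.8346  x^+=-2.1118  v^+=-4.7443  a^+=-1.9166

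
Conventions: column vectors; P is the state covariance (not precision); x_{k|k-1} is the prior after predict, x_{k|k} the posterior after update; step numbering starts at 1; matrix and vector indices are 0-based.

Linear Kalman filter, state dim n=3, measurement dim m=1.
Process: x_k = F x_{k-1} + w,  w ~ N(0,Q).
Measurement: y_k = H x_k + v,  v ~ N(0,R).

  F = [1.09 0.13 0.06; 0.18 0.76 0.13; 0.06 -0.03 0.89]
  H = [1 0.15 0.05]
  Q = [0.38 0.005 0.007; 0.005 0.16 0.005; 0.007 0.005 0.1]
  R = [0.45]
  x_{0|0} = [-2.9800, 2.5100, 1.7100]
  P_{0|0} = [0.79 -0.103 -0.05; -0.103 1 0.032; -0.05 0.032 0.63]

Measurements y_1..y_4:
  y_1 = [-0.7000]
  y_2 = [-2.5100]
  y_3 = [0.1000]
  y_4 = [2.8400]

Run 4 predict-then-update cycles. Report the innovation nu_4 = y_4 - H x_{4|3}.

innov = [3.5030]

step 1: x^-=[-2.8193, 1.5935, 1.2678]  P^-=[1.3025 0.1704 0.0459; 0.1704 0.7496 0.0726; 0.0459 0.0726 0.5961]  S=[1.8277]  K=[0.7279; 0.1567; 0.0474]  nu=[1.8169]  x^+=[-1.4968, 1.8782, 1.3539]  P^+=[0.3341 -0.0381 -0.0171; -0.0381 0.7048 0.0590; -0.0171 0.0590 0.5920]
step 2: x^-=[-1.3061, 1.3340, 1.0588]  P^-=[0.7789 0.1134 0.0487; 0.1134 0.5883 0.0963; 0.0487 0.0963 0.5659]  S=[1.2839]  K=[0.6218; 0.1608; 0.0712]  nu=[-1.4570]  x^+=[-2.2120, 1.0998, 0.9550]  P^+=[0.2825 -0.0150 -0.0082; -0.0150 0.5551 0.0816; -0.0082 0.0816 0.5594]
step 3: x^-=[-2.2109, 0.5618, 0.6843]  P^-=[0.7230 0.1107 0.0549; 0.1107 0.5109 0.1130; 0.0549 0.1130 0.5394]  S=[1.2262]  K=[0.6054; 0.1574; 0.0806]  nu=[2.1924]  x^+=[-0.8837, 0.9069, 0.8610]  P^+=[0.2736 -0.0061 -0.0049; -0.0061 0.4805 0.0975; -0.0049 0.0975 0.5315]
step 4: x^-=[-0.7936, 0.6421, 0.6860]  P^-=[0.7142 0.1104 0.0579; 0.1104 0.4727 0.1230; 0.0579 0.1230 0.5167]  S=[1.2169]  K=[0.6029; 0.1541; 0.0839]  nu=[3.5030]  x^+=[1.3183, 1.1818, 0.9801]  P^+=[0.2719 -0.0026 -0.0037; -0.0026 0.4439 0.1072; -0.0037 0.1072 0.5081]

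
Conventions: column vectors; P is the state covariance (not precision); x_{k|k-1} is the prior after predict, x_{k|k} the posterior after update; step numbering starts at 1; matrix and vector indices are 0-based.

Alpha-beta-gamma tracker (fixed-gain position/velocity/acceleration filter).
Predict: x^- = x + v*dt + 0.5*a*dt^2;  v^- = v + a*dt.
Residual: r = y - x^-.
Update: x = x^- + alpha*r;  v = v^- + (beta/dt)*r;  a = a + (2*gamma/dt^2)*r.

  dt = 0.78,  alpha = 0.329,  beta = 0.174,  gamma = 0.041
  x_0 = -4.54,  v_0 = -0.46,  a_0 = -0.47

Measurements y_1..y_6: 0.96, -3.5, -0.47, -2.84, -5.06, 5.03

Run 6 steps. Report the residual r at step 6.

step 1: x_pred=-5.0418  r=6.0018  x^+=-3.0672  v^+=0.5123  a^+=0.3389
step 2: x_pred=-2.5645  r=-0.9355  x^+=-2.8723  v^+=0.5679  a^+=0.2128
step 3: x_pred=-2.3646  r=1.8946  x^+=-1.7413  v^+=1.1566  a^+=0.4682
step 4: x_pred=-0.6967  r=-2.1433  x^+=-1.4018  v^+=1.0436  a^+=0.1793
step 5: x_pred=-0.5333  r=-4.5267  x^+=-2.0226  v^+=0.1737  a^+=-0.4308
step 6: x_pred=-2.0181  r=7.0481  x^+=0.3007  v^+=1.4099  a^+=0.5191

resid = 7.0481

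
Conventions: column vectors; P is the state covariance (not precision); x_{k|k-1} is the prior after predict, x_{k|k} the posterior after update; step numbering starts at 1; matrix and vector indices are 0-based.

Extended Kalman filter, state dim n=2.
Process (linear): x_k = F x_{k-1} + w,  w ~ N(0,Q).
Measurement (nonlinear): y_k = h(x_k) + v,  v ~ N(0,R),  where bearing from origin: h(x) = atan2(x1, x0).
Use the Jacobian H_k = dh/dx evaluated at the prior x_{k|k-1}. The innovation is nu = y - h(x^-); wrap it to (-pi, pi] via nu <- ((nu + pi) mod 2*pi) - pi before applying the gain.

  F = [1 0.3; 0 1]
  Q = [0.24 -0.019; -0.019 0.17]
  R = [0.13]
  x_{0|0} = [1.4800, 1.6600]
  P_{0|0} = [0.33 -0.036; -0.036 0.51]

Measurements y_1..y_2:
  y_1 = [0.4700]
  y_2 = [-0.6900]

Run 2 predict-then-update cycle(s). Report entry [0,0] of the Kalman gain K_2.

step 1: x^-=[1.9780, 1.6600]  P^-=[0.5943 0.0980; 0.0980 0.6800]  H_jac=[-0.2489 0.2966]  S=[0.2122]  K=[-0.5602; 0.8356]  nu=[-0.2282]  x^+=[2.1059, 1.4693]  P^+=[0.5277 0.1973; 0.1973 0.5318]
step 2: x^-=[2.5466, 1.4693]  P^-=[0.9340 0.3379; 0.3379 0.7018]  H_jac=[-0.1700 0.2946]  S=[0.1841]  K=[-0.3217; 0.8113]  nu=[-1.2133]  x^+=[2.9369, 0.4849]  P^+=[0.9149 0.3859; 0.3859 0.5807]

K[0,0] = -0.3217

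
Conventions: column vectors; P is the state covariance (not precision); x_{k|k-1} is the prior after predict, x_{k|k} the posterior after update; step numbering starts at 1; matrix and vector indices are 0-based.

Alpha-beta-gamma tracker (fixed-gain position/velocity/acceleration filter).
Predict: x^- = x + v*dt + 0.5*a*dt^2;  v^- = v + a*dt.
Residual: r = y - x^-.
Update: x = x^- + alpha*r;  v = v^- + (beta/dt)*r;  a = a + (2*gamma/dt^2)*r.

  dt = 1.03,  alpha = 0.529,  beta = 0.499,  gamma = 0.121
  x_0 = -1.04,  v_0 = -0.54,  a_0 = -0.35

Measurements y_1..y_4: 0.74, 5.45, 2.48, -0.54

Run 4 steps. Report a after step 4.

a_post = -1.3718

step 1: x_pred=-1.7819  r=2.5219  x^+=-0.4478  v^+=0.3213  a^+=0.2253
step 2: x_pred=0.0026  r=5.4474  x^+=2.8843  v^+=3.1924  a^+=1.4679
step 3: x_pred=6.9510  r=-4.4710  x^+=4.5858  v^+=2.5382  a^+=0.4480
step 4: x_pred=7.4378  r=-7.9778  x^+=3.2176  v^+=-0.8654  a^+=-1.3718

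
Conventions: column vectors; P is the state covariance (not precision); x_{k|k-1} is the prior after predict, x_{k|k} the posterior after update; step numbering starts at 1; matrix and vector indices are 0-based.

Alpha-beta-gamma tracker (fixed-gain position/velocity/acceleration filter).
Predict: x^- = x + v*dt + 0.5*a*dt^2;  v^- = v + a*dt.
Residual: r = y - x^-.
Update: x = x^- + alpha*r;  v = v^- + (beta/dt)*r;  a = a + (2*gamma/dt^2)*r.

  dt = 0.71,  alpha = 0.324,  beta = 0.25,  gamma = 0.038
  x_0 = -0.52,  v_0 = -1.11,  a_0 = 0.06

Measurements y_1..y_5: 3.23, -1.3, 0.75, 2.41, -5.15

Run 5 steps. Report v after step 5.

step 1: x_pred=-1.2930  r=4.5230  x^+=0.1725  v^+=0.5252  a^+=0.7419
step 2: x_pred=0.7324  r=-2.0324  x^+=0.0739  v^+=0.3363  a^+=0.4355
step 3: x_pred=0.4224  r=0.3276  x^+=0.5286  v^+=0.7609  a^+=0.4849
step 4: x_pred=1.1910  r=1.2190  x^+=1.5860  v^+=1.5344  a^+=0.6687
step 5: x_pred=2.8439  r=-7.9939  x^+=0.2539  v^+=-0.8056  a^+=-0.5365

v_post = -0.8056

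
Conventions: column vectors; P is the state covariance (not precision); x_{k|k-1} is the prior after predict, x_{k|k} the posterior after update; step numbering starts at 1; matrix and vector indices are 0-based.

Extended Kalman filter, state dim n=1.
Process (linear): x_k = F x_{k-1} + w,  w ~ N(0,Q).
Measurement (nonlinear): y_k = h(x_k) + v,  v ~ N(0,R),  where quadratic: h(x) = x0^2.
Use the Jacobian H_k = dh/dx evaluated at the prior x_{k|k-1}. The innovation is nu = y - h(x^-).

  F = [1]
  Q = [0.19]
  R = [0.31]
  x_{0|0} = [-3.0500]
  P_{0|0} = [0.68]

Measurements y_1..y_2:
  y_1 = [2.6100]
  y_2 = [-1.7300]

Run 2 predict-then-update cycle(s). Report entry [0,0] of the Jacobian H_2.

H_jac[0,0] = -3.9266

step 1: x^-=[-3.0500]  P^-=[0.8700]  H_jac=[-6.1000]  S=[32.6827]  K=[-0.1624]  nu=[-6.6925]  x^+=[-1.9633]  P^+=[0.0083]
step 2: x^-=[-1.9633]  P^-=[0.1983]  H_jac=[-3.9266]  S=[3.3666]  K=[-0.2312]  nu=[-5.5844]  x^+=[-0.6720]  P^+=[0.0183]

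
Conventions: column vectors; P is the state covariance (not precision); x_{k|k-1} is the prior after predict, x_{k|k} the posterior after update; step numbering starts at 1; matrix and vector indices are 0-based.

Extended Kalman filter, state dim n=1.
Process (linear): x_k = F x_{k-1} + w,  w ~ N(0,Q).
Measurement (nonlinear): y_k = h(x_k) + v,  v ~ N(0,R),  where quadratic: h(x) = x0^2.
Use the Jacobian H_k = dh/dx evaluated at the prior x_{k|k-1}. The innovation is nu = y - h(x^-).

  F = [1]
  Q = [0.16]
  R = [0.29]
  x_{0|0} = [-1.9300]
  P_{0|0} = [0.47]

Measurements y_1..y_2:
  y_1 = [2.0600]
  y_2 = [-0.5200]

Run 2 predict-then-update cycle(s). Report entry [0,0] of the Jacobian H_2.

step 1: x^-=[-1.9300]  P^-=[0.6300]  H_jac=[-3.8600]  S=[9.6767]  K=[-0.2513]  nu=[-1.6649]  x^+=[-1.5116]  P^+=[0.0189]
step 2: x^-=[-1.5116]  P^-=[0.1789]  H_jac=[-3.0232]  S=[1.9249]  K=[-0.2809]  nu=[-2.8049]  x^+=[-0.7236]  P^+=[0.0269]

H_jac[0,0] = -3.0232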